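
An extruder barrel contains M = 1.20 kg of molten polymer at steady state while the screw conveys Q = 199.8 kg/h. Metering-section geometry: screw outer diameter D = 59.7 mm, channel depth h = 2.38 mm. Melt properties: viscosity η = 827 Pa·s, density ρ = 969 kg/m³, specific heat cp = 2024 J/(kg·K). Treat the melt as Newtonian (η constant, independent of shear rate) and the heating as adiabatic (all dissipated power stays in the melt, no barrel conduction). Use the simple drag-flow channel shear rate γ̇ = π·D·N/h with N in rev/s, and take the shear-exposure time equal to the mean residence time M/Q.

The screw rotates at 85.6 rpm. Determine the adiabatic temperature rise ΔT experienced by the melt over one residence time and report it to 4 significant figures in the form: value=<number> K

value=115.2 K

Convert throughput: Q = 199.8 kg/h = 199.8/3600 = 0.0555 kg/s
t_res = M / Q_s = 1.20 ÷ 0.0555 = 21.6216 s
Geometry in metres: D = 59.7 mm → 0.0597 m, h = 2.38 mm → 0.00238 m; screw speed N = 85.6 rpm = 1.42667 rev/s
γ̇ = π·D·N / h = π · 0.0597 · 1.42667 / 0.00238 = 112.427 s⁻¹
ΔT = η·γ̇²·t_res / (ρ·cp) = 827 · (112.427)² · 21.6216 / (969 · 2024) = 115.239 K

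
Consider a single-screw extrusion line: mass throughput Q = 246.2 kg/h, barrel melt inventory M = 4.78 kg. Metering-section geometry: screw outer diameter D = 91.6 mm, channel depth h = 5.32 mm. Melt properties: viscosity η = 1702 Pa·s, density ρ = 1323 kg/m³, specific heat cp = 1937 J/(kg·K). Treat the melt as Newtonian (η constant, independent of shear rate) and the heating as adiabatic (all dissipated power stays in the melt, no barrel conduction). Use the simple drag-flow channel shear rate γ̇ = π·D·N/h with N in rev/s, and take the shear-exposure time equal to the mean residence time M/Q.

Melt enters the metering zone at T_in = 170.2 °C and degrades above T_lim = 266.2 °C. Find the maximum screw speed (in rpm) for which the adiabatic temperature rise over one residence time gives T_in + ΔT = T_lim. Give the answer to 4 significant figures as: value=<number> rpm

value=50.44 rpm

Throughput in SI: Q_s = 246.2 kg/h ÷ 3600 s/h = 0.0683889 kg/s
t_res = M / Q_s = 4.78 / 0.0683889 = 69.8944 s
Convert to metres: D = 0.0916 m, h = 0.00532 m
ΔT_a = T_lim − T_in = 266.2 °C − 170.2 °C = 96 K
γ̇_max² = ΔT_a·ρ·cp/(η·t_res) = 96·1323·1937/(1702·69.8944) = 2068.04 s⁻²
γ̇_max = √2068.04 = 45.4757 s⁻¹
N_max = γ̇_max h / (πD) = 45.4757·0.00532/(π·0.0916) = 0.840709 rev/s → ×60 = 50.4425 rpm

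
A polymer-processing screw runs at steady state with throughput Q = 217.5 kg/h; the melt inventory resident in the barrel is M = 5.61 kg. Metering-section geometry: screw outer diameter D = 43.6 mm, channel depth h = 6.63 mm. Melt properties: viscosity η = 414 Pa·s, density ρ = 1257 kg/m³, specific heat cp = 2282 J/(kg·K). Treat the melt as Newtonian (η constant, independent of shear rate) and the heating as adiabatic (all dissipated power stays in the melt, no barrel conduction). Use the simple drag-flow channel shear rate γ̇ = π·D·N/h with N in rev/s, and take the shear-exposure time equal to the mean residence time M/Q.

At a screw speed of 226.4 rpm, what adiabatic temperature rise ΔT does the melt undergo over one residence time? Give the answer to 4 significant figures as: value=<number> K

value=81.44 K

Convert throughput: Q = 217.5 kg/h = 217.5/3600 = 0.0604167 kg/s
Mean residence time: t_res = M/Q_s = 5.61 kg / 0.0604167 kg/s = 92.8552 s
Convert to SI: D = 0.0436 m, h = 0.00663 m, N = 226.4/60 = 3.77333 rev/s
Shear rate: γ̇ = πDN/h = π·0.0436·3.77333/0.00663 = 77.9557 s⁻¹
Adiabatic rise: ΔT = η γ̇² t_res / (ρ cp) = 414·(77.9557)²·92.8552 / (1257·2282) = 81.4426 K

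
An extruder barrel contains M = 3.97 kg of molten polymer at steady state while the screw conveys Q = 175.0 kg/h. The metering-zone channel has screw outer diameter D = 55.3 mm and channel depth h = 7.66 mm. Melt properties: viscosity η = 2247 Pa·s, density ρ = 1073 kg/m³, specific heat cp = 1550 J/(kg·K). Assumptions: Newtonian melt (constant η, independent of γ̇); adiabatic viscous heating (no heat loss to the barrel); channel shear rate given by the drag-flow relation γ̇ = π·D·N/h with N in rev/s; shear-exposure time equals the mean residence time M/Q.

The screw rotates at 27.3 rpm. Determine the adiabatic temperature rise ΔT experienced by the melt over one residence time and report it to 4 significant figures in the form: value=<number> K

Convert throughput: Q = 175.0 kg/h = 175.0/3600 = 0.0486111 kg/s
t_res = M / Q_s = 3.97 / 0.0486111 = 81.6686 s
Geometry in metres: D = 55.3 mm → 0.0553 m, h = 7.66 mm → 0.00766 m; screw speed N = 27.3 rpm = 0.455 rev/s
Shear rate: γ̇ = πDN/h = π·0.0553·0.455/0.00766 = 10.3195 s⁻¹
ΔT = η·γ̇²·t_res/(ρ·cp) = [2247 × 10.3195² × 81.6686] / [1073 × 1550] = 11.7501 K

value=11.75 K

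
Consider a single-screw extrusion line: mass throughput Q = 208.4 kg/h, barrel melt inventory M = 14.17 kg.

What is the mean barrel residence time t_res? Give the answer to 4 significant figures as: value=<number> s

value=244.8 s

Q_s = Q / 3600 = 208.4 / 3600 = 0.0578889 kg/s
t_res = M / Q_s = 14.17 / 0.0578889 = 244.779 s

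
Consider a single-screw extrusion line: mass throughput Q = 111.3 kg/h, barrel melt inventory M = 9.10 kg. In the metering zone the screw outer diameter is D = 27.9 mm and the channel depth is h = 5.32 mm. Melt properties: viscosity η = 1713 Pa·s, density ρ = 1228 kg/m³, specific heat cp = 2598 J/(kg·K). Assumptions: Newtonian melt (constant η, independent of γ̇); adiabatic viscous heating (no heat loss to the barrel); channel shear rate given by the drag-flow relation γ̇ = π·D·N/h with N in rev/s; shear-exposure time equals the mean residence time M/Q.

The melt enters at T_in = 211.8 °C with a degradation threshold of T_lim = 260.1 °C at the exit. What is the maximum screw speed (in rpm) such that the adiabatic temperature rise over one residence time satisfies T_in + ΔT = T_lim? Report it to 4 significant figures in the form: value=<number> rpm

value=63.66 rpm

Q_s = Q / 3600 = 111.3 / 3600 = 0.0309167 kg/s
t_res = M / Q_s = 9.10 ÷ 0.0309167 = 294.34 s
Geometry in SI: D = 27.9 mm → 0.0279 m, h = 5.32 mm → 0.00532 m
ΔT_a = T_lim − T_in = 260.1 − 211.8 = 48.3 K
γ̇_max² = ΔT_a·ρ·cp/(η·t_res) = 48.3·1228·2598/(1713·294.34) = 305.618 s⁻²
Take the square root: γ̇_max = √(305.618) = 17.4819 s⁻¹
N_max = γ̇_max h / (πD) = 17.4819·0.00532/(π·0.0279) = 1.06108 rev/s → ×60 = 63.6646 rpm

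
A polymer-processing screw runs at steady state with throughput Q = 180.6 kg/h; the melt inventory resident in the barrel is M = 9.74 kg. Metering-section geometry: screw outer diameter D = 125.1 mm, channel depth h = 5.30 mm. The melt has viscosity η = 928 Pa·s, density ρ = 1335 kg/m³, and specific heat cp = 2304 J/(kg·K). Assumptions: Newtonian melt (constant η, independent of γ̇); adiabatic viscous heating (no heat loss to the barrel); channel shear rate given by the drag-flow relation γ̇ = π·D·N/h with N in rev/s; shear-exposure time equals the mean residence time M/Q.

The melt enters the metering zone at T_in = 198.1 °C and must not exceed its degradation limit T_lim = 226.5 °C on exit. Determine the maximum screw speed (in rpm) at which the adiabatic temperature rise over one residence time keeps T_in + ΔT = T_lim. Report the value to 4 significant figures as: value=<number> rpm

value=17.82 rpm

Convert throughput: Q = 180.6 kg/h = 180.6/3600 = 0.0501667 kg/s
t_res = M / Q_s = 9.74 / 0.0501667 = 194.153 s
Convert to metres: D = 0.1251 m, h = 0.0053 m
ΔT_a = T_lim − T_in = 226.5 − 198.1 = 28.4 K
γ̇_max² = ΔT_a·ρ·cp / (η·t_res) = [28.4 × 1335 × 2304] / [928 × 194.153] = 484.831 s⁻²
Take the square root: γ̇_max = √(484.831) = 22.0189 s⁻¹
N_max = γ̇_max h / (πD) = 22.0189·0.0053/(π·0.1251) = 0.296937 rev/s → ×60 = 17.8162 rpm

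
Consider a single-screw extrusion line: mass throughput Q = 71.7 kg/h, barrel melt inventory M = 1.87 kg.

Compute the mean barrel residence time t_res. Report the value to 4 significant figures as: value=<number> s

Q_s = Q / 3600 = 71.7 / 3600 = 0.0199167 kg/s
t_res = M / Q_s = 1.87 / 0.0199167 = 93.8912 s

value=93.89 s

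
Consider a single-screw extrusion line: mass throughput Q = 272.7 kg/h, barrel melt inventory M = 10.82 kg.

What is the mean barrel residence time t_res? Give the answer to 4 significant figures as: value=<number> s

Throughput in SI: Q_s = 272.7 kg/h ÷ 3600 s/h = 0.07575 kg/s
t_res = M / Q_s = 10.82 ÷ 0.07575 = 142.838 s

value=142.8 s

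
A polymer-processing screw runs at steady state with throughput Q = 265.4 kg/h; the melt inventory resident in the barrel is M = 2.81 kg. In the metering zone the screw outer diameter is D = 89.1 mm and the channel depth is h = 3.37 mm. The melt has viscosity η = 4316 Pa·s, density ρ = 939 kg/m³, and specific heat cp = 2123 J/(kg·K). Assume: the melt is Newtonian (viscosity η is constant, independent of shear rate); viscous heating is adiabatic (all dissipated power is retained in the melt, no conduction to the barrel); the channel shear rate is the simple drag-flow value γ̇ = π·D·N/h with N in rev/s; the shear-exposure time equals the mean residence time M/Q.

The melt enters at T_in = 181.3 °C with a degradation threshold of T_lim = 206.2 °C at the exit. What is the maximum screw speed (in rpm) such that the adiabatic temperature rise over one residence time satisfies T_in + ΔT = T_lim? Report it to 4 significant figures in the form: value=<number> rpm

Throughput in SI: Q_s = 265.4 kg/h ÷ 3600 s/h = 0.0737222 kg/s
t_res = M / Q_s = 2.81 ÷ 0.0737222 = 38.1161 s
Geometry in SI: D = 89.1 mm → 0.0891 m, h = 3.37 mm → 0.00337 m
ΔT_a = T_lim − T_in = 206.2 − 181.3 = 24.9 K
Invert ΔT = ηγ̇²t_res/(ρcp) for γ̇: γ̇_max² = ΔT_a ρ cp / (η t_res) = 24.9·939·2123 / (4316·38.1161) = 301.735 s⁻²
Take the square root: γ̇_max = √(301.735) = 17.3705 s⁻¹
Solve γ̇ = πDN/h for N: N_max = γ̇_max·h/(π·D) = 17.3705 × 0.00337 / (π × 0.0891) = 0.209129 rev/s = 12.5478 rpm

value=12.55 rpm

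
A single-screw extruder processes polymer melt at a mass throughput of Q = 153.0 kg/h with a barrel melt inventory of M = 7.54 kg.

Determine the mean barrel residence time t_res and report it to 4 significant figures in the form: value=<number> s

Throughput in SI: Q_s = 153.0 kg/h ÷ 3600 s/h = 0.0425 kg/s
Mean residence time: t_res = M/Q_s = 7.54 kg / 0.0425 kg/s = 177.412 s

value=177.4 s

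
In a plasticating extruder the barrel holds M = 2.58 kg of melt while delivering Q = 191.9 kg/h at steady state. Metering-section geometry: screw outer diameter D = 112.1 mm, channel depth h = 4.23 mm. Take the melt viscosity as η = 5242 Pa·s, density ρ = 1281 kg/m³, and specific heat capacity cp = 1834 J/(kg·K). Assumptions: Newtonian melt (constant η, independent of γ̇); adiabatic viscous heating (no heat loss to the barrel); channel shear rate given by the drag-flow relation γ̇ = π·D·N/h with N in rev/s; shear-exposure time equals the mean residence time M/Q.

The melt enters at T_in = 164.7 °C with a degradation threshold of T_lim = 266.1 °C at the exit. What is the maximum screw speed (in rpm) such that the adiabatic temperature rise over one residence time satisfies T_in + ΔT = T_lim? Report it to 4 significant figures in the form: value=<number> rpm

value=22.08 rpm

Throughput in SI: Q_s = 191.9 kg/h ÷ 3600 s/h = 0.0533056 kg/s
Mean residence time: t_res = M/Q_s = 2.58 kg / 0.0533056 kg/s = 48.4002 s
D = 112.1 mm = 0.1121 m;  h = 4.23 mm = 0.00423 m
ΔT_a = T_lim − T_in = 266.1 °C − 164.7 °C = 101.4 K
γ̇_max² = ΔT_a·ρ·cp/(η·t_res) = 101.4·1281·1834/(5242·48.4002) = 938.949 s⁻²
γ̇_max = sqrt(938.949) = 30.6423 s⁻¹
Solve γ̇ = πDN/h for N: N_max = γ̇_max·h/(π·D) = 30.6423 × 0.00423 / (π × 0.1121) = 0.368049 rev/s = 22.083 rpm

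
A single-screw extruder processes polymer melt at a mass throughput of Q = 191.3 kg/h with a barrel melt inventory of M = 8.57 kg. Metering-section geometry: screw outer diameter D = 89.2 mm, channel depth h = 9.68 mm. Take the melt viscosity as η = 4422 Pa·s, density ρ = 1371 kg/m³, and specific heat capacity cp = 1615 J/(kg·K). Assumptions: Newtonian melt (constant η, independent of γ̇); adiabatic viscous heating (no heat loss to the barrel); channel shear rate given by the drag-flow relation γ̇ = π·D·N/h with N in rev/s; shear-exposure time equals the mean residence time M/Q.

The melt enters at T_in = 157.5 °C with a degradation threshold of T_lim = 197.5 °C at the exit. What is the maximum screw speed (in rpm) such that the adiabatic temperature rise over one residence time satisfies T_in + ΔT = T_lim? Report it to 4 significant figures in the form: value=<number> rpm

value=23.10 rpm

Q_s = Q / 3600 = 191.3 / 3600 = 0.0531389 kg/s
t_res = M / Q_s = 8.57 ÷ 0.0531389 = 161.275 s
D = 89.2 mm = 0.0892 m;  h = 9.68 mm = 0.00968 m
ΔT_a = T_lim − T_in = 197.5 °C − 157.5 °C = 40 K
Invert ΔT = ηγ̇²t_res/(ρcp) for γ̇: γ̇_max² = ΔT_a ρ cp / (η t_res) = 40·1371·1615 / (4422·161.275) = 124.189 s⁻²
Take the square root: γ̇_max = √(124.189) = 11.144 s⁻¹
N_max = γ̇_max·h / (π·D) = 11.144 · 0.00968 / (π · 0.0892) = 0.384948 rev/s = 23.0969 rpm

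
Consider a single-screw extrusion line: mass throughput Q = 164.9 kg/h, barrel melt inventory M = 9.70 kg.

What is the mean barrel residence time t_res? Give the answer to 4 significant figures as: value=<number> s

Q_s = Q / 3600 = 164.9 / 3600 = 0.0458056 kg/s
t_res = M / Q_s = 9.70 ÷ 0.0458056 = 211.765 s

value=211.8 s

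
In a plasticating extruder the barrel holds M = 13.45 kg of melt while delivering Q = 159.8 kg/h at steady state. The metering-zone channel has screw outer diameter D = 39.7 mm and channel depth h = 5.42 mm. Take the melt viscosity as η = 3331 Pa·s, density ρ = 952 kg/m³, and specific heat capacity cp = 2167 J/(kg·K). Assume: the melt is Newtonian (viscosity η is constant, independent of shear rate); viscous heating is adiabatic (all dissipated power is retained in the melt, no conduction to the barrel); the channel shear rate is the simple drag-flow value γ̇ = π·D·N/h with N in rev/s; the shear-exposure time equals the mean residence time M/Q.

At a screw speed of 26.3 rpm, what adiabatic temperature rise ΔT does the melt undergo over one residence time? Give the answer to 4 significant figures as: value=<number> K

value=49.78 K

Q_s = Q / 3600 = 159.8 / 3600 = 0.0443889 kg/s
Mean residence time: t_res = M/Q_s = 13.45 kg / 0.0443889 kg/s = 303.004 s
Geometry in metres: D = 39.7 mm → 0.0397 m, h = 5.42 mm → 0.00542 m; screw speed N = 26.3 rpm = 0.438333 rev/s
γ̇ = π D N / h = (π)(0.0397)(0.438333) / 0.00542 = 10.0866 s⁻¹
ΔT = η·γ̇²·t_res / (ρ·cp) = 3331 · (10.0866)² · 303.004 / (952 · 2167) = 49.7758 K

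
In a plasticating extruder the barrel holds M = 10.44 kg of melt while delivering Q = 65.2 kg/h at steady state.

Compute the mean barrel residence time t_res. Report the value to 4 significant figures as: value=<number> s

Throughput in SI: Q_s = 65.2 kg/h ÷ 3600 s/h = 0.0181111 kg/s
t_res = M / Q_s = 10.44 ÷ 0.0181111 = 576.442 s

value=576.4 s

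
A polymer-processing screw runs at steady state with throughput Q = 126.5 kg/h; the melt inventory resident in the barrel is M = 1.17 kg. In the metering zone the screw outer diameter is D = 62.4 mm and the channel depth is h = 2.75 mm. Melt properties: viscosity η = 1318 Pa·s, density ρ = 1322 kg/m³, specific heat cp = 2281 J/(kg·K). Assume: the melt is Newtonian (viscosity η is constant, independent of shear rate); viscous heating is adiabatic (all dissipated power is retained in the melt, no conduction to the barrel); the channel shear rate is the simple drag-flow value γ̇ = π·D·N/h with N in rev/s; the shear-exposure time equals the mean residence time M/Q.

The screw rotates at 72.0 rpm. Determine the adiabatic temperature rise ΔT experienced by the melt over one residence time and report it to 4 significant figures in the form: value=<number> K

value=106.5 K

Throughput in SI: Q_s = 126.5 kg/h ÷ 3600 s/h = 0.0351389 kg/s
t_res = M / Q_s = 1.17 ÷ 0.0351389 = 33.2964 s
D = 62.4 mm = 0.0624 m;  h = 2.75 mm = 0.00275 m;  N = 72.0 rpm / 60 = 1.2 rev/s
Shear rate: γ̇ = πDN/h = π·0.0624·1.2/0.00275 = 85.5427 s⁻¹
ΔT = η·γ̇²·t_res / (ρ·cp) = 1318 · (85.5427)² · 33.2964 / (1322 · 2281) = 106.493 K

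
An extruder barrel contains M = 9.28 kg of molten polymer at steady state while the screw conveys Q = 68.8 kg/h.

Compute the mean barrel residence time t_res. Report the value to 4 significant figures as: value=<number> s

value=485.6 s

Throughput in SI: Q_s = 68.8 kg/h ÷ 3600 s/h = 0.0191111 kg/s
t_res = M / Q_s = 9.28 ÷ 0.0191111 = 485.581 s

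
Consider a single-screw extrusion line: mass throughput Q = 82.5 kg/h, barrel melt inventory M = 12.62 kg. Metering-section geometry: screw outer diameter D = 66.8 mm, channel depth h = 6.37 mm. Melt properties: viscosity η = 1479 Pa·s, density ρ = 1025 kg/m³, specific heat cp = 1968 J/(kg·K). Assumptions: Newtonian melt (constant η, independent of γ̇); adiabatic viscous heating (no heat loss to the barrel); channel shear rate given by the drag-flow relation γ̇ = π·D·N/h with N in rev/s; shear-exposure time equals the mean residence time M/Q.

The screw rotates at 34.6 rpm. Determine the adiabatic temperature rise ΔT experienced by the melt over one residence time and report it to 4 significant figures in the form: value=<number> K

Throughput in SI: Q_s = 82.5 kg/h ÷ 3600 s/h = 0.0229167 kg/s
t_res = M / Q_s = 12.62 ÷ 0.0229167 = 550.691 s
D = 66.8 mm = 0.0668 m;  h = 6.37 mm = 0.00637 m;  N = 34.6 rpm / 60 = 0.576667 rev/s
γ̇ = π D N / h = (π)(0.0668)(0.576667) / 0.00637 = 18.9982 s⁻¹
ΔT = η·γ̇²·t_res / (ρ·cp) = 1479 · (18.9982)² · 550.691 / (1025 · 1968) = 145.731 K

value=145.7 K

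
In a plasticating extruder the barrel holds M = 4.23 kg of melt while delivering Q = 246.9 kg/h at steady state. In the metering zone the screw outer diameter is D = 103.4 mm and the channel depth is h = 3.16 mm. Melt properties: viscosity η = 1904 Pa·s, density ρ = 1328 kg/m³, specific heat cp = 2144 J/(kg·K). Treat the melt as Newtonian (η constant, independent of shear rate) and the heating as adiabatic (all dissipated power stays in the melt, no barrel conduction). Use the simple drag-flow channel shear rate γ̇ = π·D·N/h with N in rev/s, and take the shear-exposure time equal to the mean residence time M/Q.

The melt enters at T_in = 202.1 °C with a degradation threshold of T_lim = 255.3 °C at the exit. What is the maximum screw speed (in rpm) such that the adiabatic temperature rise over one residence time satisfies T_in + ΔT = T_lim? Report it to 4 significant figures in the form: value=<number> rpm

value=20.96 rpm

Throughput in SI: Q_s = 246.9 kg/h ÷ 3600 s/h = 0.0685833 kg/s
t_res = M / Q_s = 4.23 / 0.0685833 = 61.6768 s
Geometry in SI: D = 103.4 mm → 0.1034 m, h = 3.16 mm → 0.00316 m
Allowable rise: ΔT_a = T_lim − T_in = 255.3 − 202.1 = 53.2 K
Invert ΔT = ηγ̇²t_res/(ρcp) for γ̇: γ̇_max² = ΔT_a ρ cp / (η t_res) = 53.2·1328·2144 / (1904·61.6768) = 1289.87 s⁻²
Take the square root: γ̇_max = √(1289.87) = 35.9148 s⁻¹
N_max = γ̇_max h / (πD) = 35.9148·0.00316/(π·0.1034) = 0.349373 rev/s → ×60 = 20.9624 rpm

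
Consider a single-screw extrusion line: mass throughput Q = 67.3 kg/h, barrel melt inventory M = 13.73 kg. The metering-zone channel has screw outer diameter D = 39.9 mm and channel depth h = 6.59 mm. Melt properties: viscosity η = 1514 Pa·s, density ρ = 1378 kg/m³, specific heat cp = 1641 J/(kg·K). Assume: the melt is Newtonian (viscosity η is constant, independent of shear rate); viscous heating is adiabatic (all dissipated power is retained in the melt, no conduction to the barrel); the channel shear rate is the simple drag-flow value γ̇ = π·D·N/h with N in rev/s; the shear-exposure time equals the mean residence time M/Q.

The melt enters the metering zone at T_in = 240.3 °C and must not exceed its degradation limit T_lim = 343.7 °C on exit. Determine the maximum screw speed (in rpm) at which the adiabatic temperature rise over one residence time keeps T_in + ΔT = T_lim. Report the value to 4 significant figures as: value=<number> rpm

value=45.74 rpm

Q_s = Q / 3600 = 67.3 / 3600 = 0.0186944 kg/s
t_res = M / Q_s = 13.73 / 0.0186944 = 734.443 s
Convert to metres: D = 0.0399 m, h = 0.00659 m
ΔT_a = T_lim − T_in = 343.7 °C − 240.3 °C = 103.4 K
γ̇_max² = ΔT_a·ρ·cp/(η·t_res) = 103.4·1378·1641/(1514·734.443) = 210.278 s⁻²
γ̇_max = sqrt(210.278) = 14.501 s⁻¹
N_max = γ̇_max·h / (π·D) = 14.501 · 0.00659 / (π · 0.0399) = 0.76236 rev/s = 45.7416 rpm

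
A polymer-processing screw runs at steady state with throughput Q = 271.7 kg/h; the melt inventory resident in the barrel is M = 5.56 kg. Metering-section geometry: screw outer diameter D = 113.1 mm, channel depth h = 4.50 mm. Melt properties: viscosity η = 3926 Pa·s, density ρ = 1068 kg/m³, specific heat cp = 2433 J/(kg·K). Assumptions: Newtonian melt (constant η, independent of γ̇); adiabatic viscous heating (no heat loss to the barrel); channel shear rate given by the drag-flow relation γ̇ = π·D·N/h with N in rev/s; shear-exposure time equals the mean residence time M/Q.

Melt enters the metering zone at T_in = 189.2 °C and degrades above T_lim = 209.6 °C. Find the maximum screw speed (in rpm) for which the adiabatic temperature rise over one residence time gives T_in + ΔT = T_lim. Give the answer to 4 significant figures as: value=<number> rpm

value=10.29 rpm

Throughput in SI: Q_s = 271.7 kg/h ÷ 3600 s/h = 0.0754722 kg/s
Mean residence time: t_res = M/Q_s = 5.56 kg / 0.0754722 kg/s = 73.6695 s
Geometry in SI: D = 113.1 mm → 0.1131 m, h = 4.50 mm → 0.0045 m
Allowable rise: ΔT_a = T_lim − T_in = 209.6 − 189.2 = 20.4 K
Invert ΔT = ηγ̇²t_res/(ρcp) for γ̇: γ̇_max² = ΔT_a ρ cp / (η t_res) = 20.4·1068·2433 / (3926·73.6695) = 183.276 s⁻²
γ̇_max = sqrt(183.276) = 13.5379 s⁻¹
Solve γ̇ = πDN/h for N: N_max = γ̇_max·h/(π·D) = 13.5379 × 0.0045 / (π × 0.1131) = 0.171456 rev/s = 10.2874 rpm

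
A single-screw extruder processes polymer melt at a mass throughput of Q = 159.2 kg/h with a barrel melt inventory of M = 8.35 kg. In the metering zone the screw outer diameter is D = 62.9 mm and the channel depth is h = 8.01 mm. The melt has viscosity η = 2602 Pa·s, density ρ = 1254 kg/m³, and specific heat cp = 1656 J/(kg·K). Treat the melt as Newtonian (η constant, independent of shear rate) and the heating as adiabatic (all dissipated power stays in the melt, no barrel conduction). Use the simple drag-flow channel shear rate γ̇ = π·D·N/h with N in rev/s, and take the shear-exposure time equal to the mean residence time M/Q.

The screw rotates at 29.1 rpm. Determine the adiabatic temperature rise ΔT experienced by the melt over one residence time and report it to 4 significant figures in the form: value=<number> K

value=33.87 K

Convert throughput: Q = 159.2 kg/h = 159.2/3600 = 0.0442222 kg/s
t_res = M / Q_s = 8.35 / 0.0442222 = 188.819 s
D = 62.9 mm = 0.0629 m;  h = 8.01 mm = 0.00801 m;  N = 29.1 rpm / 60 = 0.485 rev/s
γ̇ = π·D·N / h = π · 0.0629 · 0.485 / 0.00801 = 11.9649 s⁻¹
ΔT = η·γ̇²·t_res / (ρ·cp) = 2602 · (11.9649)² · 188.819 / (1254 · 1656) = 33.87 K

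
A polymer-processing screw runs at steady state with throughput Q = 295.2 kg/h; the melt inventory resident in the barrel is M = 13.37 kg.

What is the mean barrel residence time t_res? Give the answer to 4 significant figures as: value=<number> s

Throughput in SI: Q_s = 295.2 kg/h ÷ 3600 s/h = 0.082 kg/s
t_res = M / Q_s = 13.37 ÷ 0.082 = 163.049 s

value=163.0 s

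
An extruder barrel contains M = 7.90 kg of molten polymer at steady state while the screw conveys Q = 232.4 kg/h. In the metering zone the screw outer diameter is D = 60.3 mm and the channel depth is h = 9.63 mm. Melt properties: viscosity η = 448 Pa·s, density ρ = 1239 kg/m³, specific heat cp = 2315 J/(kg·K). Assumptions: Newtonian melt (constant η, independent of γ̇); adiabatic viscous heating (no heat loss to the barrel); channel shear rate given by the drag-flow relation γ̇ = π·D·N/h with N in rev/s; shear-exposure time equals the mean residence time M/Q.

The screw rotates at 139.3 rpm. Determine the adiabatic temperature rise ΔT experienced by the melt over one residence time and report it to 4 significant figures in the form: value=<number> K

Q_s = Q / 3600 = 232.4 / 3600 = 0.0645556 kg/s
t_res = M / Q_s = 7.90 / 0.0645556 = 122.375 s
Geometry in metres: D = 60.3 mm → 0.0603 m, h = 9.63 mm → 0.00963 m; screw speed N = 139.3 rpm = 2.32167 rev/s
γ̇ = π·D·N / h = π · 0.0603 · 2.32167 / 0.00963 = 45.671 s⁻¹
Adiabatic rise: ΔT = η γ̇² t_res / (ρ cp) = 448·(45.671)²·122.375 / (1239·2315) = 39.8686 K

value=39.87 K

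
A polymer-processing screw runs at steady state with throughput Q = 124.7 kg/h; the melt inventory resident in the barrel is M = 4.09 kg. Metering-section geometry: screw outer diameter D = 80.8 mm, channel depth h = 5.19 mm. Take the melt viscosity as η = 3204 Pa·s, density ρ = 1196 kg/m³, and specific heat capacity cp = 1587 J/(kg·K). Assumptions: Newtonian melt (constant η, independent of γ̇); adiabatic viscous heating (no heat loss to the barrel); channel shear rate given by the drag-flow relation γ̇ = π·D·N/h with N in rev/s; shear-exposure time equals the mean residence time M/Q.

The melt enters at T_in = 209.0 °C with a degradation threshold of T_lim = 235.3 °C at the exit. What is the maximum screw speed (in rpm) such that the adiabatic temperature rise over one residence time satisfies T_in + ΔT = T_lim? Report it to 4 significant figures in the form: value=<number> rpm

value=14.09 rpm

Throughput in SI: Q_s = 124.7 kg/h ÷ 3600 s/h = 0.0346389 kg/s
Mean residence time: t_res = M/Q_s = 4.09 kg / 0.0346389 kg/s = 118.075 s
Geometry in SI: D = 80.8 mm → 0.0808 m, h = 5.19 mm → 0.00519 m
ΔT_a = T_lim − T_in = 235.3 − 209.0 = 26.3 K
γ̇_max² = ΔT_a·ρ·cp/(η·t_res) = 26.3·1196·1587/(3204·118.075) = 131.951 s⁻²
γ̇_max = √131.951 = 11.487 s⁻¹
Solve γ̇ = πDN/h for N: N_max = γ̇_max·h/(π·D) = 11.487 × 0.00519 / (π × 0.0808) = 0.234862 rev/s = 14.0917 rpm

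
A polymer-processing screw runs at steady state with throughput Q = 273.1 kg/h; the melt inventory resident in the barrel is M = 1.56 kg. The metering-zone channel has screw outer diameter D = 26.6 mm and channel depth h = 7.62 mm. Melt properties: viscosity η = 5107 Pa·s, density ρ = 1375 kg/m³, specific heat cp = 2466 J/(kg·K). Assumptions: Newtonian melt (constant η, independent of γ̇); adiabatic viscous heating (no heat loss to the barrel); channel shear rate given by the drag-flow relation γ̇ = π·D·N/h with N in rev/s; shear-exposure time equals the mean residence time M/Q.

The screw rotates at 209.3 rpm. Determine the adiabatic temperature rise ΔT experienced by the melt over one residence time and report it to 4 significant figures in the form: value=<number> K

Convert throughput: Q = 273.1 kg/h = 273.1/3600 = 0.0758611 kg/s
t_res = M / Q_s = 1.56 ÷ 0.0758611 = 20.5639 s
D = 26.6 mm = 0.0266 m;  h = 7.62 mm = 0.00762 m;  N = 209.3 rpm / 60 = 3.48833 rev/s
Shear rate: γ̇ = πDN/h = π·0.0266·3.48833/0.00762 = 38.2556 s⁻¹
ΔT = η·γ̇²·t_res/(ρ·cp) = [5107 × 38.2556² × 20.5639] / [1375 × 2466] = 45.3278 K

value=45.33 K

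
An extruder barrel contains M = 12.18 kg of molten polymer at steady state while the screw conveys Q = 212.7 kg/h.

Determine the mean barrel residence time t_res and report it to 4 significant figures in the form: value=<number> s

value=206.1 s

Throughput in SI: Q_s = 212.7 kg/h ÷ 3600 s/h = 0.0590833 kg/s
t_res = M / Q_s = 12.18 / 0.0590833 = 206.15 s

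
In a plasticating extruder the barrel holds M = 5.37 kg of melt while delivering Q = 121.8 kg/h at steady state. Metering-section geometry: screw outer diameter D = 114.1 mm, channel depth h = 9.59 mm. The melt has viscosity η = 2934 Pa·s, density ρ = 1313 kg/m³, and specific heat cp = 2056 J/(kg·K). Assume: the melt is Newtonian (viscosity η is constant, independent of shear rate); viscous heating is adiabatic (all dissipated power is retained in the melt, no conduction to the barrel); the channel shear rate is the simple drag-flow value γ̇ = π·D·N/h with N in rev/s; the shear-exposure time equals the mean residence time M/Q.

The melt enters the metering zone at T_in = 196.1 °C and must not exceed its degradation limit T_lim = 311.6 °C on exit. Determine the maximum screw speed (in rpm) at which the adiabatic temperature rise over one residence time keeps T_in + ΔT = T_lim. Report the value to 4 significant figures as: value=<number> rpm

value=41.54 rpm

Convert throughput: Q = 121.8 kg/h = 121.8/3600 = 0.0338333 kg/s
Mean residence time: t_res = M/Q_s = 5.37 kg / 0.0338333 kg/s = 158.719 s
Convert to metres: D = 0.1141 m, h = 0.00959 m
ΔT_a = T_lim − T_in = 311.6 °C − 196.1 °C = 115.5 K
Invert ΔT = ηγ̇²t_res/(ρcp) for γ̇: γ̇_max² = ΔT_a ρ cp / (η t_res) = 115.5·1313·2056 / (2934·158.719) = 669.546 s⁻²
γ̇_max = sqrt(669.546) = 25.8756 s⁻¹
N_max = γ̇_max·h / (π·D) = 25.8756 · 0.00959 / (π · 0.1141) = 0.692266 rev/s = 41.536 rpm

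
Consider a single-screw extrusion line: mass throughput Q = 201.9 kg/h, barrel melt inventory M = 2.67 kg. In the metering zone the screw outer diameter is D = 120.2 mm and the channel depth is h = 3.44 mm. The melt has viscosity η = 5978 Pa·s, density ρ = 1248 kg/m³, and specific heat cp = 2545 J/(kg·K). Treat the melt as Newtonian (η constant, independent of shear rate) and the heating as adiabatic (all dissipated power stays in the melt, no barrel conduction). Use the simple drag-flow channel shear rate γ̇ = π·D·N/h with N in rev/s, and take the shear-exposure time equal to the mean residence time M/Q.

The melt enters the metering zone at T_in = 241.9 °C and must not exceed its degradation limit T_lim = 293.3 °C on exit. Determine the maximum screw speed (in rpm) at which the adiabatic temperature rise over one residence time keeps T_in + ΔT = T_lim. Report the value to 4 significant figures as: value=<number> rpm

Q_s = Q / 3600 = 201.9 / 3600 = 0.0560833 kg/s
t_res = M / Q_s = 2.67 / 0.0560833 = 47.6077 s
Convert to metres: D = 0.1202 m, h = 0.00344 m
ΔT_a = T_lim − T_in = 293.3 °C − 241.9 °C = 51.4 K
γ̇_max² = ΔT_a·ρ·cp / (η·t_res) = [51.4 × 1248 × 2545] / [5978 × 47.6077] = 573.63 s⁻²
γ̇_max = sqrt(573.63) = 23.9506 s⁻¹
N_max = γ̇_max·h / (π·D) = 23.9506 · 0.00344 / (π · 0.1202) = 0.218183 rev/s = 13.091 rpm

value=13.09 rpm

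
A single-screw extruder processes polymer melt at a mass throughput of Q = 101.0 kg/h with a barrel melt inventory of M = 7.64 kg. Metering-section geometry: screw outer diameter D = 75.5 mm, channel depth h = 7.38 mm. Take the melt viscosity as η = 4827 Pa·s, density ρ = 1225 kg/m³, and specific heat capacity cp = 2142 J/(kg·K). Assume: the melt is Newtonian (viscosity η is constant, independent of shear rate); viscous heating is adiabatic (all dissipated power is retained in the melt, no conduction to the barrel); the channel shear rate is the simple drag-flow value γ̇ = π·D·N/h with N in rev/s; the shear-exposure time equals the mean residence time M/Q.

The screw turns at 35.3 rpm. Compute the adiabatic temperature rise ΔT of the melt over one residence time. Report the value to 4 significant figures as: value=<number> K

value=179.1 K

Throughput in SI: Q_s = 101.0 kg/h ÷ 3600 s/h = 0.0280556 kg/s
t_res = M / Q_s = 7.64 ÷ 0.0280556 = 272.317 s
Geometry in metres: D = 75.5 mm → 0.0755 m, h = 7.38 mm → 0.00738 m; screw speed N = 35.3 rpm = 0.588333 rev/s
Shear rate: γ̇ = πDN/h = π·0.0755·0.588333/0.00738 = 18.9088 s⁻¹
Adiabatic rise: ΔT = η γ̇² t_res / (ρ cp) = 4827·(18.9088)²·272.317 / (1225·2142) = 179.112 K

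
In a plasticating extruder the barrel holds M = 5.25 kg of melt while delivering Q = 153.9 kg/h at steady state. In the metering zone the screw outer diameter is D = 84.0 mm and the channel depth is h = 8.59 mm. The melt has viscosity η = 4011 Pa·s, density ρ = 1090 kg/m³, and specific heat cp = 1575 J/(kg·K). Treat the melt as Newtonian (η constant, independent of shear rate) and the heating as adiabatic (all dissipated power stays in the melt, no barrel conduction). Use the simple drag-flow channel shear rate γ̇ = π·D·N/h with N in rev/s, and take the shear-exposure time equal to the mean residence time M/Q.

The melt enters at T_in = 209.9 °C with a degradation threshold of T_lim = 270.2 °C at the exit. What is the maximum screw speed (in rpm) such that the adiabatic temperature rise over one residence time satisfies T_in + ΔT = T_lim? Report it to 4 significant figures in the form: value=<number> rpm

value=28.31 rpm

Throughput in SI: Q_s = 153.9 kg/h ÷ 3600 s/h = 0.04275 kg/s
Mean residence time: t_res = M/Q_s = 5.25 kg / 0.04275 kg/s = 122.807 s
Convert to metres: D = 0.084 m, h = 0.00859 m
ΔT_a = T_lim − T_in = 270.2 − 209.9 = 60.3 K
γ̇_max² = ΔT_a·ρ·cp / (η·t_res) = [60.3 × 1090 × 1575] / [4011 × 122.807] = 210.159 s⁻²
γ̇_max = √210.159 = 14.4969 s⁻¹
Solve γ̇ = πDN/h for N: N_max = γ̇_max·h/(π·D) = 14.4969 × 0.00859 / (π × 0.084) = 0.471887 rev/s = 28.3132 rpm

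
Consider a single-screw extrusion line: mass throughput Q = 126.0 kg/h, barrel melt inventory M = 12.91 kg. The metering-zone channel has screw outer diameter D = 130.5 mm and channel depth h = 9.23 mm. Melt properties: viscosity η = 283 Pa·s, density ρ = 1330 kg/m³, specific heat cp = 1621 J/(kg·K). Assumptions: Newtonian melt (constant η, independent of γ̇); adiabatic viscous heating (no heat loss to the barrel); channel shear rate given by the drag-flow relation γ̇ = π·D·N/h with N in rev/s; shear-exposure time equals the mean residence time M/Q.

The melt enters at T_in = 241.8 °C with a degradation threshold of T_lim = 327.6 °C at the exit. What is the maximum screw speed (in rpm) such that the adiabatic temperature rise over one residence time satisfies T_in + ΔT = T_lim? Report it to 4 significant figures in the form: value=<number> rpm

value=56.86 rpm

Convert throughput: Q = 126.0 kg/h = 126.0/3600 = 0.035 kg/s
t_res = M / Q_s = 12.91 ÷ 0.035 = 368.857 s
Geometry in SI: D = 130.5 mm → 0.1305 m, h = 9.23 mm → 0.00923 m
Allowable rise: ΔT_a = T_lim − T_in = 327.6 − 241.8 = 85.8 K
γ̇_max² = ΔT_a·ρ·cp / (η·t_res) = [85.8 × 1330 × 1621] / [283 × 368.857] = 1772.06 s⁻²
γ̇_max = sqrt(1772.06) = 42.0958 s⁻¹
N_max = γ̇_max·h / (π·D) = 42.0958 · 0.00923 / (π · 0.1305) = 0.94772 rev/s = 56.8632 rpm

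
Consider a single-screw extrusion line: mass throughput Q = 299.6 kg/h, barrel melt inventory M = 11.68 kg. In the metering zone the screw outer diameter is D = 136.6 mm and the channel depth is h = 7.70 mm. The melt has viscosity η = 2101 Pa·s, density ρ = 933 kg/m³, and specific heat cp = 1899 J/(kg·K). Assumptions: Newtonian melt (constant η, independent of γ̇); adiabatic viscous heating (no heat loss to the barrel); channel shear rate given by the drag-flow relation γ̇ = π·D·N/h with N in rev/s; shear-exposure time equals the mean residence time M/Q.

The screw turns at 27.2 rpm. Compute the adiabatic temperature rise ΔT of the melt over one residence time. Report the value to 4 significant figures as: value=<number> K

Q_s = Q / 3600 = 299.6 / 3600 = 0.0832222 kg/s
t_res = M / Q_s = 11.68 ÷ 0.0832222 = 140.347 s
D = 136.6 mm = 0.1366 m;  h = 7.70 mm = 0.0077 m;  N = 27.2 rpm / 60 = 0.453333 rev/s
γ̇ = π D N / h = (π)(0.1366)(0.453333) / 0.0077 = 25.2655 s⁻¹
Adiabatic rise: ΔT = η γ̇² t_res / (ρ cp) = 2101·(25.2655)²·140.347 / (933·1899) = 106.238 K

value=106.2 K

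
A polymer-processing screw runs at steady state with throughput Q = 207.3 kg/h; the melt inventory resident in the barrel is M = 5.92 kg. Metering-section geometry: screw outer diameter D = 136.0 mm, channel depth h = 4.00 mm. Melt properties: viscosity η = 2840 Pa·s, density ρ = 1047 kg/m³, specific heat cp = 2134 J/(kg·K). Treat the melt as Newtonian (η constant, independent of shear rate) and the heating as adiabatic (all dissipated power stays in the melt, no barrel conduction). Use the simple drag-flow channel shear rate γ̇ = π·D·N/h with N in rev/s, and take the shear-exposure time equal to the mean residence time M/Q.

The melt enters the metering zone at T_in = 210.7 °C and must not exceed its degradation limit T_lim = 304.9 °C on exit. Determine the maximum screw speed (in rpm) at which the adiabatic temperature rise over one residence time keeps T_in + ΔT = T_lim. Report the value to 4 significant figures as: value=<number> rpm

value=15.08 rpm

Q_s = Q / 3600 = 207.3 / 3600 = 0.0575833 kg/s
t_res = M / Q_s = 5.92 ÷ 0.0575833 = 102.808 s
Convert to metres: D = 0.136 m, h = 0.004 m
ΔT_a = T_lim − T_in = 304.9 °C − 210.7 °C = 94.2 K
γ̇_max² = ΔT_a·ρ·cp/(η·t_res) = 94.2·1047·2134/(2840·102.808) = 720.856 s⁻²
Take the square root: γ̇_max = √(720.856) = 26.8488 s⁻¹
Solve γ̇ = πDN/h for N: N_max = γ̇_max·h/(π·D) = 26.8488 × 0.004 / (π × 0.136) = 0.25136 rev/s = 15.0816 rpm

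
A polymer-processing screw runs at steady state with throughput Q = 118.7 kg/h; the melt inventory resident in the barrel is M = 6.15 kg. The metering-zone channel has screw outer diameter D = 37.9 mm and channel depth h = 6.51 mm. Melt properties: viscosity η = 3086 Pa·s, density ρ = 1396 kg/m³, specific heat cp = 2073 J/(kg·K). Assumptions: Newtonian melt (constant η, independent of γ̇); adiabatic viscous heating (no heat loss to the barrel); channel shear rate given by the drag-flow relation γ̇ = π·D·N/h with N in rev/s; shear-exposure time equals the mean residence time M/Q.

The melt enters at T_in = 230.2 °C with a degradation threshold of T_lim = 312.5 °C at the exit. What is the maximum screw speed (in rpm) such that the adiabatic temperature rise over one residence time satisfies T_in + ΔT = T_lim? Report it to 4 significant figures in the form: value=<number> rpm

Q_s = Q / 3600 = 118.7 / 3600 = 0.0329722 kg/s
Mean residence time: t_res = M/Q_s = 6.15 kg / 0.0329722 kg/s = 186.521 s
D = 37.9 mm = 0.0379 m;  h = 6.51 mm = 0.00651 m
ΔT_a = T_lim − T_in = 312.5 − 230.2 = 82.3 K
Invert ΔT = ηγ̇²t_res/(ρcp) for γ̇: γ̇_max² = ΔT_a ρ cp / (η t_res) = 82.3·1396·2073 / (3086·186.521) = 413.773 s⁻²
Take the square root: γ̇_max = √(413.773) = 20.3414 s⁻¹
N_max = γ̇_max h / (πD) = 20.3414·0.00651/(π·0.0379) = 1.11217 rev/s → ×60 = 66.7304 rpm

value=66.73 rpm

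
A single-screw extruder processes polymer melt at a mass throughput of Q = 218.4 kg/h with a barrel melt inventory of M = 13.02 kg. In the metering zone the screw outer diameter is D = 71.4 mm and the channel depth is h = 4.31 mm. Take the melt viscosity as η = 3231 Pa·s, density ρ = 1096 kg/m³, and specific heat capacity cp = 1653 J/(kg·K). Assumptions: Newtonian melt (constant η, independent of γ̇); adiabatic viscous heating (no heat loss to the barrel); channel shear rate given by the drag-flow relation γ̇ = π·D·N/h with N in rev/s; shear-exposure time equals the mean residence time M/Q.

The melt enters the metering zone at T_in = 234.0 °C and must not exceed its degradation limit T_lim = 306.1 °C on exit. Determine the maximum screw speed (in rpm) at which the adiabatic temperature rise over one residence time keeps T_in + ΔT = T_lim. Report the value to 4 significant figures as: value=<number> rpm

Convert throughput: Q = 218.4 kg/h = 218.4/3600 = 0.0606667 kg/s
t_res = M / Q_s = 13.02 / 0.0606667 = 214.615 s
Geometry in SI: D = 71.4 mm → 0.0714 m, h = 4.31 mm → 0.00431 m
ΔT_a = T_lim − T_in = 306.1 °C − 234.0 °C = 72.1 K
γ̇_max² = ΔT_a·ρ·cp/(η·t_res) = 72.1·1096·1653/(3231·214.615) = 188.374 s⁻²
Take the square root: γ̇_max = √(188.374) = 13.7249 s⁻¹
N_max = γ̇_max h / (πD) = 13.7249·0.00431/(π·0.0714) = 0.263718 rev/s → ×60 = 15.8231 rpm

value=15.82 rpm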